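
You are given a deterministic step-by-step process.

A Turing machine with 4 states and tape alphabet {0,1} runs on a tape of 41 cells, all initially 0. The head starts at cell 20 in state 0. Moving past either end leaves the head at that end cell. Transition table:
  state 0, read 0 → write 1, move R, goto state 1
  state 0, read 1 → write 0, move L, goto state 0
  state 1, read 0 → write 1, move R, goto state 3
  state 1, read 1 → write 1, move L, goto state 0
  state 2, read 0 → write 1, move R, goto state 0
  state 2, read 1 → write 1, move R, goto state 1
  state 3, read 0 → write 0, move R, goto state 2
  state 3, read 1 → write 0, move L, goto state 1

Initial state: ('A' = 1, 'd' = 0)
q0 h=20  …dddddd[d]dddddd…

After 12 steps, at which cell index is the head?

0) q0 h=20  …dddddd[d]dddddd…
1) q1 h=21  …dddddA[d]dddddd…
2) q3 h=22  …ddddAA[d]dddddd…
3) q2 h=23  …dddAAd[d]dddddd…
4) q0 h=24  …ddAAdA[d]dddddd…
5) q1 h=25  …dAAdAA[d]dddddd…
6) q3 h=26  …AAdAAA[d]dddddd…
7) q2 h=27  …AdAAAd[d]dddddd…
8) q0 h=28  …dAAAdA[d]dddddd…
9) q1 h=29  …AAAdAA[d]dddddd…
10) q3 h=30  …AAdAAA[d]dddddd…
11) q2 h=31  …AdAAAd[d]dddddd…
12) q0 h=32  …dAAAdA[d]dddddd…

32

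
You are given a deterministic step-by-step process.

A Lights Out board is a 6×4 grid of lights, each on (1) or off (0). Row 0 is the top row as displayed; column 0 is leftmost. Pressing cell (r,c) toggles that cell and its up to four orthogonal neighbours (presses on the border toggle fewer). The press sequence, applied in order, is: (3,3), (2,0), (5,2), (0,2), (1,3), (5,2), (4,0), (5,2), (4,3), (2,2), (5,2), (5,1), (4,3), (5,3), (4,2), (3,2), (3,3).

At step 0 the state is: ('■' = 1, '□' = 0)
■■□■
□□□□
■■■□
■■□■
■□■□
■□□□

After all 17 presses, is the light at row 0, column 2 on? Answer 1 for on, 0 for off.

t=0: ■■□■
□□□□
■■■□
■■□■
■□■□
■□□□
t=1: ■■□■
□□□□
■■■■
■■■□
■□■■
■□□□
t=2: ■■□■
■□□□
□□■■
□■■□
■□■■
■□□□
t=3: ■■□■
■□□□
□□■■
□■■□
■□□■
■■■■
t=4: ■□■□
■□■□
□□■■
□■■□
■□□■
■■■■
t=5: ■□■■
■□□■
□□■□
□■■□
■□□■
■■■■
t=6: ■□■■
■□□■
□□■□
□■■□
■□■■
■□□□
t=7: ■□■■
■□□■
□□■□
■■■□
□■■■
□□□□
t=8: ■□■■
■□□■
□□■□
■■■□
□■□■
□■■■
t=9: ■□■■
■□□■
□□■□
■■■■
□■■□
□■■□
t=10: ■□■■
■□■■
□■□■
■■□■
□■■□
□■■□
t=11: ■□■■
■□■■
□■□■
■■□■
□■□□
□□□■
t=12: ■□■■
■□■■
□■□■
■■□■
□□□□
■■■■
t=13: ■□■■
■□■■
□■□■
■■□□
□□■■
■■■□
t=14: ■□■■
■□■■
□■□■
■■□□
□□■□
■■□■
t=15: ■□■■
■□■■
□■□■
■■■□
□■□■
■■■■
t=16: ■□■■
■□■■
□■■■
■□□■
□■■■
■■■■
t=17: ■□■■
■□■■
□■■□
■□■□
□■■□
■■■■

1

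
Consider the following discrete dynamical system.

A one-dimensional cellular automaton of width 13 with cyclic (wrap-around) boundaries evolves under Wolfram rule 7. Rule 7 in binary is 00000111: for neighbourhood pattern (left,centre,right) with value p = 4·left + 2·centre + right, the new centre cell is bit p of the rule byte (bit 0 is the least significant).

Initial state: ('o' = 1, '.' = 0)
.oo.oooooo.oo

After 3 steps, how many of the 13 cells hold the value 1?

0

step 0: .oo.oooooo.oo
step 1: .............
step 2: ooooooooooooo
step 3: .............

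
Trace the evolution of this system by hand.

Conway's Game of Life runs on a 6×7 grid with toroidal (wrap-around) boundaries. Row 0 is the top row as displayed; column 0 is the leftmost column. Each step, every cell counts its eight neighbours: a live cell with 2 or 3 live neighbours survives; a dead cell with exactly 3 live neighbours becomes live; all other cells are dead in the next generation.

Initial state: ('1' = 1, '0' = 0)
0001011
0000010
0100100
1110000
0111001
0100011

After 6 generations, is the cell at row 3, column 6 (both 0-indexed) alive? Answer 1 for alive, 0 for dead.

[0] 0001011
0000010
0100100
1110000
0111001
0100011
[1] 1000000
0000011
1110000
0000000
0001011
0101000
[2] 1000001
0000001
1100001
1110001
0010100
1010101
[3] 0100000
0100010
0010010
0011011
0010000
1000001
[4] 0100001
0110000
0111010
0111111
1111010
1100000
[5] 0000000
0001000
0000011
0000000
0000010
0000000
[6] 0000000
0000000
0000000
0000011
0000000
0000000

1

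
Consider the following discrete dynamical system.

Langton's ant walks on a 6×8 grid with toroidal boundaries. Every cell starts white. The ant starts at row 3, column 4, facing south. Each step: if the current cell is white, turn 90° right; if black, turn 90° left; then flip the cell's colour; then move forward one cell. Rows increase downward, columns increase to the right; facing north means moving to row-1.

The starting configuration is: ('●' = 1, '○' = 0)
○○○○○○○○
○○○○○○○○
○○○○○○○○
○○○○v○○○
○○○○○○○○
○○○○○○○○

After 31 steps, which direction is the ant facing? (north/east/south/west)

east

step 0: ○○○○○○○○
○○○○○○○○
○○○○○○○○
○○○○v○○○
○○○○○○○○
○○○○○○○○
step 1: ○○○○○○○○
○○○○○○○○
○○○○○○○○
○○○<●○○○
○○○○○○○○
○○○○○○○○
step 2: ○○○○○○○○
○○○○○○○○
○○○^○○○○
○○○●●○○○
○○○○○○○○
○○○○○○○○
step 3: ○○○○○○○○
○○○○○○○○
○○○●>○○○
○○○●●○○○
○○○○○○○○
○○○○○○○○
step 4: ○○○○○○○○
○○○○○○○○
○○○●●○○○
○○○●v○○○
○○○○○○○○
○○○○○○○○
step 5: ○○○○○○○○
○○○○○○○○
○○○●●○○○
○○○●○>○○
○○○○○○○○
○○○○○○○○
step 6: ○○○○○○○○
○○○○○○○○
○○○●●○○○
○○○●○●○○
○○○○○v○○
○○○○○○○○
step 7: ○○○○○○○○
○○○○○○○○
○○○●●○○○
○○○●○●○○
○○○○<●○○
○○○○○○○○
step 8: ○○○○○○○○
○○○○○○○○
○○○●●○○○
○○○●^●○○
○○○○●●○○
○○○○○○○○
step 9: ○○○○○○○○
○○○○○○○○
○○○●●○○○
○○○●●>○○
○○○○●●○○
○○○○○○○○
step 10: ○○○○○○○○
○○○○○○○○
○○○●●^○○
○○○●●○○○
○○○○●●○○
○○○○○○○○
step 11: ○○○○○○○○
○○○○○○○○
○○○●●●>○
○○○●●○○○
○○○○●●○○
○○○○○○○○
step 12: ○○○○○○○○
○○○○○○○○
○○○●●●●○
○○○●●○v○
○○○○●●○○
○○○○○○○○
step 13: ○○○○○○○○
○○○○○○○○
○○○●●●●○
○○○●●<●○
○○○○●●○○
○○○○○○○○
step 14: ○○○○○○○○
○○○○○○○○
○○○●●^●○
○○○●●●●○
○○○○●●○○
○○○○○○○○
step 15: ○○○○○○○○
○○○○○○○○
○○○●<○●○
○○○●●●●○
○○○○●●○○
○○○○○○○○
step 16: ○○○○○○○○
○○○○○○○○
○○○●○○●○
○○○●v●●○
○○○○●●○○
○○○○○○○○
step 17: ○○○○○○○○
○○○○○○○○
○○○●○○●○
○○○●○>●○
○○○○●●○○
○○○○○○○○
step 18: ○○○○○○○○
○○○○○○○○
○○○●○^●○
○○○●○○●○
○○○○●●○○
○○○○○○○○
step 19: ○○○○○○○○
○○○○○○○○
○○○●○●>○
○○○●○○●○
○○○○●●○○
○○○○○○○○
step 20: ○○○○○○○○
○○○○○○^○
○○○●○●○○
○○○●○○●○
○○○○●●○○
○○○○○○○○
step 21: ○○○○○○○○
○○○○○○●>
○○○●○●○○
○○○●○○●○
○○○○●●○○
○○○○○○○○
step 22: ○○○○○○○○
○○○○○○●●
○○○●○●○v
○○○●○○●○
○○○○●●○○
○○○○○○○○
step 23: ○○○○○○○○
○○○○○○●●
○○○●○●<●
○○○●○○●○
○○○○●●○○
○○○○○○○○
step 24: ○○○○○○○○
○○○○○○^●
○○○●○●●●
○○○●○○●○
○○○○●●○○
○○○○○○○○
step 25: ○○○○○○○○
○○○○○<○●
○○○●○●●●
○○○●○○●○
○○○○●●○○
○○○○○○○○
step 26: ○○○○○^○○
○○○○○●○●
○○○●○●●●
○○○●○○●○
○○○○●●○○
○○○○○○○○
step 27: ○○○○○●>○
○○○○○●○●
○○○●○●●●
○○○●○○●○
○○○○●●○○
○○○○○○○○
step 28: ○○○○○●●○
○○○○○●v●
○○○●○●●●
○○○●○○●○
○○○○●●○○
○○○○○○○○
step 29: ○○○○○●●○
○○○○○<●●
○○○●○●●●
○○○●○○●○
○○○○●●○○
○○○○○○○○
step 30: ○○○○○●●○
○○○○○○●●
○○○●○v●●
○○○●○○●○
○○○○●●○○
○○○○○○○○
step 31: ○○○○○●●○
○○○○○○●●
○○○●○○>●
○○○●○○●○
○○○○●●○○
○○○○○○○○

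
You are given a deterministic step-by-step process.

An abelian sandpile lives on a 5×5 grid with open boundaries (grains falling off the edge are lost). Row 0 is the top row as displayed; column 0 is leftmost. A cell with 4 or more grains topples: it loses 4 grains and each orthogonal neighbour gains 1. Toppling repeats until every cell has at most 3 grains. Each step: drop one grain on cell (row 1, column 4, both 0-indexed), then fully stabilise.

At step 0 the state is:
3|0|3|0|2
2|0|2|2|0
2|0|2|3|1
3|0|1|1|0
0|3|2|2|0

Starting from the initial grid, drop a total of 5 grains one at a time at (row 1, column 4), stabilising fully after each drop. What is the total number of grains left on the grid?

38

k=0  3|0|3|0|2
2|0|2|2|0
2|0|2|3|1
3|0|1|1|0
0|3|2|2|0
k=1  3|0|3|0|2
2|0|2|2|1
2|0|2|3|1
3|0|1|1|0
0|3|2|2|0
k=2  3|0|3|0|2
2|0|2|2|2
2|0|2|3|1
3|0|1|1|0
0|3|2|2|0
k=3  3|0|3|0|2
2|0|2|2|3
2|0|2|3|1
3|0|1|1|0
0|3|2|2|0
k=4  3|0|3|0|3
2|0|2|3|0
2|0|2|3|2
3|0|1|1|0
0|3|2|2|0
k=5  3|0|3|0|3
2|0|2|3|1
2|0|2|3|2
3|0|1|1|0
0|3|2|2|0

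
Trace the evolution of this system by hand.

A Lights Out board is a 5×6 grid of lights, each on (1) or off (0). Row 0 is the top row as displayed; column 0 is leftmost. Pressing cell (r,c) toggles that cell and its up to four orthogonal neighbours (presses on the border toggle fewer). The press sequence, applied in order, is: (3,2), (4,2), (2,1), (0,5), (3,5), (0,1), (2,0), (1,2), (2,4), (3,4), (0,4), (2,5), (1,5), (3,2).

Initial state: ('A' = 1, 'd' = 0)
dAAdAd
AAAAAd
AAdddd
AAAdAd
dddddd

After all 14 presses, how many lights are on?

17

0) dAAdAd
AAAAAd
AAdddd
AAAdAd
dddddd
1) dAAdAd
AAAAAd
AAAddd
AddAAd
ddAddd
2) dAAdAd
AAAAAd
AAAddd
AdAAAd
dAdAdd
3) dAAdAd
AdAAAd
dddddd
AAAAAd
dAdAdd
4) dAAddA
AdAAAA
dddddd
AAAAAd
dAdAdd
5) dAAddA
AdAAAA
dddddA
AAAAdA
dAdAdA
6) AddddA
AAAAAA
dddddA
AAAAdA
dAdAdA
7) AddddA
dAAAAA
AAdddA
dAAAdA
dAdAdA
8) AdAddA
ddddAA
AAAddA
dAAAdA
dAdAdA
9) AdAddA
dddddA
AAAAAd
dAAAAA
dAdAdA
10) AdAddA
dddddA
AAAAdd
dAAddd
dAdAAA
11) AdAAAd
ddddAA
AAAAdd
dAAddd
dAdAAA
12) AdAAAd
ddddAd
AAAAAA
dAAddA
dAdAAA
13) AdAAAA
dddddA
AAAAAd
dAAddA
dAdAAA
14) AdAAAA
dddddA
AAdAAd
dddAdA
dAAAAA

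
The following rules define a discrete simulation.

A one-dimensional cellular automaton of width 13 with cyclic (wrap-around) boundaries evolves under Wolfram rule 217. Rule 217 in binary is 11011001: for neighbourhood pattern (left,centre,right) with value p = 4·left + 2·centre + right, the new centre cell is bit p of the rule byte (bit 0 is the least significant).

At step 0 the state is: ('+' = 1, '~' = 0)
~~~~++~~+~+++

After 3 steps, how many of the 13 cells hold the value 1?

gen 0: ~~~~++~~+~+++
gen 1: +++~+++~~~+++
gen 2: +++~+++++~+++
gen 3: +++~+++++~+++

11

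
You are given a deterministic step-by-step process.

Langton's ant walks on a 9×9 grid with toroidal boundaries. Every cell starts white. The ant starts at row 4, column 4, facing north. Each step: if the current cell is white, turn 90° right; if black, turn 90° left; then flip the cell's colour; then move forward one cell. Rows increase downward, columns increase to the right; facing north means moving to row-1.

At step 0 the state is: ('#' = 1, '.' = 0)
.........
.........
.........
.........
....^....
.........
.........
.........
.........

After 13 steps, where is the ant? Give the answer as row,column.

4,3

k=0  .........
.........
.........
.........
....^....
.........
.........
.........
.........
k=1  .........
.........
.........
.........
....#>...
.........
.........
.........
.........
k=2  .........
.........
.........
.........
....##...
.....v...
.........
.........
.........
k=3  .........
.........
.........
.........
....##...
....<#...
.........
.........
.........
k=4  .........
.........
.........
.........
....^#...
....##...
.........
.........
.........
k=5  .........
.........
.........
.........
...<.#...
....##...
.........
.........
.........
k=6  .........
.........
.........
...^.....
...#.#...
....##...
.........
.........
.........
k=7  .........
.........
.........
...#>....
...#.#...
....##...
.........
.........
.........
k=8  .........
.........
.........
...##....
...#v#...
....##...
.........
.........
.........
k=9  .........
.........
.........
...##....
...<##...
....##...
.........
.........
.........
k=10  .........
.........
.........
...##....
....##...
...v##...
.........
.........
.........
k=11  .........
.........
.........
...##....
....##...
..<###...
.........
.........
.........
k=12  .........
.........
.........
...##....
..^.##...
..####...
.........
.........
.........
k=13  .........
.........
.........
...##....
..#>##...
..####...
.........
.........
.........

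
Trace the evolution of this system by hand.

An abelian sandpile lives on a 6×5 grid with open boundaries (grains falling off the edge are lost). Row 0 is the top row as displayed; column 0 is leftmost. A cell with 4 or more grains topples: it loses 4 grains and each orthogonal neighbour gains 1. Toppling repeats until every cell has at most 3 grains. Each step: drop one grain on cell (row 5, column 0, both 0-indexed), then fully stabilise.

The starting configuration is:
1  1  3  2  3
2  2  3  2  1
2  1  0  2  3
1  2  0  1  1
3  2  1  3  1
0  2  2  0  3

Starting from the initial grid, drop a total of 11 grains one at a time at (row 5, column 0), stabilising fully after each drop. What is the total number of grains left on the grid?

0) 1  1  3  2  3
2  2  3  2  1
2  1  0  2  3
1  2  0  1  1
3  2  1  3  1
0  2  2  0  3
1) 1  1  3  2  3
2  2  3  2  1
2  1  0  2  3
1  2  0  1  1
3  2  1  3  1
1  2  2  0  3
2) 1  1  3  2  3
2  2  3  2  1
2  1  0  2  3
1  2  0  1  1
3  2  1  3  1
2  2  2  0  3
3) 1  1  3  2  3
2  2  3  2  1
2  1  0  2  3
1  2  0  1  1
3  2  1  3  1
3  2  2  0  3
4) 1  1  3  2  3
2  2  3  2  1
2  1  0  2  3
2  2  0  1  1
0  3  1  3  1
1  3  2  0  3
5) 1  1  3  2  3
2  2  3  2  1
2  1  0  2  3
2  2  0  1  1
0  3  1  3  1
2  3  2  0  3
6) 1  1  3  2  3
2  2  3  2  1
2  1  0  2  3
2  2  0  1  1
0  3  1  3  1
3  3  2  0  3
7) 1  1  3  2  3
2  2  3  2  1
2  1  0  2  3
2  3  0  1  1
2  0  2  3  1
1  1  3  0  3
8) 1  1  3  2  3
2  2  3  2  1
2  1  0  2  3
2  3  0  1  1
2  0  2  3  1
2  1  3  0  3
9) 1  1  3  2  3
2  2  3  2  1
2  1  0  2  3
2  3  0  1  1
2  0  2  3  1
3  1  3  0  3
10) 1  1  3  2  3
2  2  3  2  1
2  1  0  2  3
2  3  0  1  1
3  0  2  3  1
0  2  3  0  3
11) 1  1  3  2  3
2  2  3  2  1
2  1  0  2  3
2  3  0  1  1
3  0  2  3  1
1  2  3  0  3

53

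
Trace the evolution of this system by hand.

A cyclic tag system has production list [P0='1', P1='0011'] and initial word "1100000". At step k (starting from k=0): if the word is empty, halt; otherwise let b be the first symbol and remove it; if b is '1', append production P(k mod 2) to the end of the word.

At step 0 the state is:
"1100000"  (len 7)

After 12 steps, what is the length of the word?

9

t=0: "1100000"  (len 7)
t=1: "1000001"  (len 7)
t=2: "0000010011"  (len 10)
t=3: "000010011"  (len 9)
t=4: "00010011"  (len 8)
t=5: "0010011"  (len 7)
t=6: "010011"  (len 6)
t=7: "10011"  (len 5)
t=8: "00110011"  (len 8)
t=9: "0110011"  (len 7)
t=10: "110011"  (len 6)
t=11: "100111"  (len 6)
t=12: "001110011"  (len 9)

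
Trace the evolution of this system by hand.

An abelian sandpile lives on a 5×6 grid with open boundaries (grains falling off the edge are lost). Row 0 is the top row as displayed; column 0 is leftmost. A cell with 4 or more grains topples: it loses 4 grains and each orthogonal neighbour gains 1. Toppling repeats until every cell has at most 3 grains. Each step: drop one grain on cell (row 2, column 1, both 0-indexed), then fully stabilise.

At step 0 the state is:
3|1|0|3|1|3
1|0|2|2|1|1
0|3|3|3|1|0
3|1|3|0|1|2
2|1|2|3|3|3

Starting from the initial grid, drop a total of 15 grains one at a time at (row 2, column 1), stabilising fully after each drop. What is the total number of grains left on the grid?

[0] 3|1|0|3|1|3
1|0|2|2|1|1
0|3|3|3|1|0
3|1|3|0|1|2
2|1|2|3|3|3
[1] 3|1|0|3|1|3
1|1|3|3|1|1
1|1|2|0|2|0
3|3|0|2|1|2
2|1|3|3|3|3
[2] 3|1|0|3|1|3
1|1|3|3|1|1
1|2|2|0|2|0
3|3|0|2|1|2
2|1|3|3|3|3
[3] 3|1|0|3|1|3
1|1|3|3|1|1
1|3|2|0|2|0
3|3|0|2|1|2
2|1|3|3|3|3
[4] 3|1|0|3|1|3
1|2|3|3|1|1
3|1|3|0|2|0
0|1|1|2|1|2
3|2|3|3|3|3
[5] 3|1|0|3|1|3
1|2|3|3|1|1
3|2|3|0|2|0
0|1|1|2|1|2
3|2|3|3|3|3
[6] 3|1|0|3|1|3
1|2|3|3|1|1
3|3|3|0|2|0
0|1|1|2|1|2
3|2|3|3|3|3
[7] 3|2|2|0|2|3
3|0|2|1|2|1
0|3|1|2|2|0
1|2|2|2|1|2
3|2|3|3|3|3
[8] 3|2|2|0|2|3
3|1|2|1|2|1
1|0|2|2|2|0
1|3|2|2|1|2
3|2|3|3|3|3
[9] 3|2|2|0|2|3
3|1|2|1|2|1
1|1|2|2|2|0
1|3|2|2|1|2
3|2|3|3|3|3
[10] 3|2|2|0|2|3
3|1|2|1|2|1
1|2|2|2|2|0
1|3|2|2|1|2
3|2|3|3|3|3
[11] 3|2|2|0|2|3
3|1|2|1|2|1
1|3|2|2|2|0
1|3|2|2|1|2
3|2|3|3|3|3
[12] 3|2|2|0|2|3
3|2|2|1|2|1
2|1|3|2|2|0
2|0|3|2|1|2
3|3|3|3|3|3
[13] 3|2|2|0|2|3
3|2|2|1|2|1
2|2|3|2|2|0
2|0|3|2|1|2
3|3|3|3|3|3
[14] 3|2|2|0|2|3
3|2|2|1|2|1
2|3|3|2|2|0
2|0|3|2|1|2
3|3|3|3|3|3
[15] 3|2|2|0|2|3
3|3|3|2|2|1
3|1|2|0|3|0
3|3|2|1|3|3
0|1|2|2|1|0

56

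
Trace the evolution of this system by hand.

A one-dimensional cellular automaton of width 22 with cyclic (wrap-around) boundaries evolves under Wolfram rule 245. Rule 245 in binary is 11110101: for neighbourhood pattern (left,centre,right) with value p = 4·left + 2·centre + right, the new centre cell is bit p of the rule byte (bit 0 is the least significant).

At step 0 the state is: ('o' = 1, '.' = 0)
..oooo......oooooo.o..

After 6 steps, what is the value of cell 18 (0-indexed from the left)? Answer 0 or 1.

[0] ..oooo......oooooo.o..
[1] o..oooooooo..ooooooooo
[2] oo..oooooooo..oooooooo
[3] ooo..oooooooo..ooooooo
[4] oooo..oooooooo..oooooo
[5] ooooo..oooooooo..ooooo
[6] oooooo..oooooooo..oooo

1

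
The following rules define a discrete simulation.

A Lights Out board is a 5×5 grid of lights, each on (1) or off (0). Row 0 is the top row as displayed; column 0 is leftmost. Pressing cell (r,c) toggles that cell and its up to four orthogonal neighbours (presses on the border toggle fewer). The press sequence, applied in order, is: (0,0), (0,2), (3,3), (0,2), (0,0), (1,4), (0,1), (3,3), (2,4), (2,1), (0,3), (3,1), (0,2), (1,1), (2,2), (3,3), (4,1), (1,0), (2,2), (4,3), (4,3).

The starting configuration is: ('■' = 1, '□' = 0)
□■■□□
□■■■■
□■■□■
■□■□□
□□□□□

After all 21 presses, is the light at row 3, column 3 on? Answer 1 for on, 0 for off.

1

t=0: □■■□□
□■■■■
□■■□■
■□■□□
□□□□□
t=1: ■□■□□
■■■■■
□■■□■
■□■□□
□□□□□
t=2: ■■□■□
■■□■■
□■■□■
■□■□□
□□□□□
t=3: ■■□■□
■■□■■
□■■■■
■□□■■
□□□■□
t=4: ■□■□□
■■■■■
□■■■■
■□□■■
□□□■□
t=5: □■■□□
□■■■■
□■■■■
■□□■■
□□□■□
t=6: □■■□■
□■■□□
□■■■□
■□□■■
□□□■□
t=7: ■□□□■
□□■□□
□■■■□
■□□■■
□□□■□
t=8: ■□□□■
□□■□□
□■■□□
■□■□□
□□□□□
t=9: ■□□□■
□□■□■
□■■■■
■□■□■
□□□□□
t=10: ■□□□■
□■■□■
■□□■■
■■■□■
□□□□□
t=11: ■□■■□
□■■■■
■□□■■
■■■□■
□□□□□
t=12: ■□■■□
□■■■■
■■□■■
□□□□■
□■□□□
t=13: ■■□□□
□■□■■
■■□■■
□□□□■
□■□□□
t=14: ■□□□□
■□■■■
■□□■■
□□□□■
□■□□□
t=15: ■□□□□
■□□■■
■■■□■
□□■□■
□■□□□
t=16: ■□□□□
■□□■■
■■■■■
□□□■□
□■□■□
t=17: ■□□□□
■□□■■
■■■■■
□■□■□
■□■■□
t=18: □□□□□
□■□■■
□■■■■
□■□■□
■□■■□
t=19: □□□□□
□■■■■
□□□□■
□■■■□
■□■■□
t=20: □□□□□
□■■■■
□□□□■
□■■□□
■□□□■
t=21: □□□□□
□■■■■
□□□□■
□■■■□
■□■■□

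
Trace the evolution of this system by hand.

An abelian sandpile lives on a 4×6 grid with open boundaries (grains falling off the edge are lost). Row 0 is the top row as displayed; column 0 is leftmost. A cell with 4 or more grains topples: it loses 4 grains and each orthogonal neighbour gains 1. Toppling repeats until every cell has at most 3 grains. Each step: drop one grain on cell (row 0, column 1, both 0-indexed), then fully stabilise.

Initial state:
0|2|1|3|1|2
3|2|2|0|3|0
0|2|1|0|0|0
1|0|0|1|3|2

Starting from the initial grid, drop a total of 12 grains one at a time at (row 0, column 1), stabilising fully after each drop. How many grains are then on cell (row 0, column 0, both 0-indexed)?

step 0: 0|2|1|3|1|2
3|2|2|0|3|0
0|2|1|0|0|0
1|0|0|1|3|2
step 1: 0|3|1|3|1|2
3|2|2|0|3|0
0|2|1|0|0|0
1|0|0|1|3|2
step 2: 1|0|2|3|1|2
3|3|2|0|3|0
0|2|1|0|0|0
1|0|0|1|3|2
step 3: 1|1|2|3|1|2
3|3|2|0|3|0
0|2|1|0|0|0
1|0|0|1|3|2
step 4: 1|2|2|3|1|2
3|3|2|0|3|0
0|2|1|0|0|0
1|0|0|1|3|2
step 5: 1|3|2|3|1|2
3|3|2|0|3|0
0|2|1|0|0|0
1|0|0|1|3|2
step 6: 3|1|3|3|1|2
0|1|3|0|3|0
1|3|1|0|0|0
1|0|0|1|3|2
step 7: 3|2|3|3|1|2
0|1|3|0|3|0
1|3|1|0|0|0
1|0|0|1|3|2
step 8: 3|3|3|3|1|2
0|1|3|0|3|0
1|3|1|0|0|0
1|0|0|1|3|2
step 9: 0|2|2|0|2|2
1|3|0|2|3|0
1|3|2|0|0|0
1|0|0|1|3|2
step 10: 0|3|2|0|2|2
1|3|0|2|3|0
1|3|2|0|0|0
1|0|0|1|3|2
step 11: 1|1|3|0|2|2
2|1|1|2|3|0
2|0|3|0|0|0
1|1|0|1|3|2
step 12: 1|2|3|0|2|2
2|1|1|2|3|0
2|0|3|0|0|0
1|1|0|1|3|2

1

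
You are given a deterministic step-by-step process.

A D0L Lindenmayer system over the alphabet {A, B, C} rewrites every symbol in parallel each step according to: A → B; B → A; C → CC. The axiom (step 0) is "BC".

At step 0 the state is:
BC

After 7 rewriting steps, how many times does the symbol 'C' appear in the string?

128

[0] BC
[1] ACC
[2] BCCCC
[3] ACCCCCCCC
[4] BCCCCCCCCCCCCCCCC
[5] ACCCCCCCCCCCCCCCCCCCCCCCCCCCCCCCC
[6] BCCCCCCCCCCCCCCCCCCCCCCCCCCCCCCCCCCCCCCCCCCCCCCCCCCCCCCCCCCCCCCCC
[7] ACCCCCCCCCCCCCCCCCCCCCCCCCCCCCCCCCCCCCCCCCCCCCCCCCCCCCCCCC…CCCCCCCCCCCCCCCCCCCCCCCCCCCCCCCCCCCCCCCCCCCCCCCCCCCCCCCCCC  (len 129)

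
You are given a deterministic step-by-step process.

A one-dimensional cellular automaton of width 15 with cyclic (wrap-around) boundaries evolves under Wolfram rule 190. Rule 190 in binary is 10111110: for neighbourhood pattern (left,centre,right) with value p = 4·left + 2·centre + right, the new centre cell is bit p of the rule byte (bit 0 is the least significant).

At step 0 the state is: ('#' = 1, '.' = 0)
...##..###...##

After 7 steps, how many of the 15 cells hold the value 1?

12

[0] ...##..###...##
[1] #.##.####.#.##.
[2] ###.####.####.#
[3] ##.####.####.##
[4] #.####.####.###
[5] .####.####.####
[6] ####.####.####.
[7] ###.####.####.#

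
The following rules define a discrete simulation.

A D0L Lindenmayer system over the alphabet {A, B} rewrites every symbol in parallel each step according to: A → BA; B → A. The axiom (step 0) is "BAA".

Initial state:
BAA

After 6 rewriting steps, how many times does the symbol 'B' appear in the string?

k=0  BAA
k=1  ABABA
k=2  BAABAABA
k=3  ABABAABABAABA
k=4  BAABAABABAABAABABAABA
k=5  ABABAABABAABAABABAABABAABAABABAABA
k=6  BAABAABABAABAABABAABABAABAABABAABAABABAABABAABAABABAABA

21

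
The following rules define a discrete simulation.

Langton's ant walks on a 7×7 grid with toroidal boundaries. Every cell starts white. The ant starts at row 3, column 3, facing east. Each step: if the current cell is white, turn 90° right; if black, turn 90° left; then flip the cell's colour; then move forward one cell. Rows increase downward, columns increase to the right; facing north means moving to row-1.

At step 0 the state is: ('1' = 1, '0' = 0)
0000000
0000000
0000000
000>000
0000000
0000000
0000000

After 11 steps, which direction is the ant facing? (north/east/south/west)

0) 0000000
0000000
0000000
000>000
0000000
0000000
0000000
1) 0000000
0000000
0000000
0001000
000v000
0000000
0000000
2) 0000000
0000000
0000000
0001000
00<1000
0000000
0000000
3) 0000000
0000000
0000000
00^1000
0011000
0000000
0000000
4) 0000000
0000000
0000000
001>000
0011000
0000000
0000000
5) 0000000
0000000
000^000
0010000
0011000
0000000
0000000
6) 0000000
0000000
0001>00
0010000
0011000
0000000
0000000
7) 0000000
0000000
0001100
0010v00
0011000
0000000
0000000
8) 0000000
0000000
0001100
001<100
0011000
0000000
0000000
9) 0000000
0000000
000^100
0011100
0011000
0000000
0000000
10) 0000000
0000000
00<0100
0011100
0011000
0000000
0000000
11) 0000000
00^0000
0010100
0011100
0011000
0000000
0000000

north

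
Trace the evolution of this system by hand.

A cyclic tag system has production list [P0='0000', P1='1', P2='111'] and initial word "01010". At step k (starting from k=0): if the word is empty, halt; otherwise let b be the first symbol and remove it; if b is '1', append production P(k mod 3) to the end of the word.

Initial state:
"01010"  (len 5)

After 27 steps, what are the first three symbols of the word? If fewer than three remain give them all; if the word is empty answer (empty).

001

step 0: "01010"  (len 5)
step 1: "1010"  (len 4)
step 2: "0101"  (len 4)
step 3: "101"  (len 3)
step 4: "010000"  (len 6)
step 5: "10000"  (len 5)
step 6: "0000111"  (len 7)
step 7: "000111"  (len 6)
step 8: "00111"  (len 5)
step 9: "0111"  (len 4)
step 10: "111"  (len 3)
step 11: "111"  (len 3)
step 12: "11111"  (len 5)
step 13: "11110000"  (len 8)
step 14: "11100001"  (len 8)
step 15: "1100001111"  (len 10)
step 16: "1000011110000"  (len 13)
step 17: "0000111100001"  (len 13)
step 18: "000111100001"  (len 12)
step 19: "00111100001"  (len 11)
step 20: "0111100001"  (len 10)
step 21: "111100001"  (len 9)
step 22: "111000010000"  (len 12)
step 23: "110000100001"  (len 12)
step 24: "10000100001111"  (len 14)
step 25: "00001000011110000"  (len 17)
step 26: "0001000011110000"  (len 16)
step 27: "001000011110000"  (len 15)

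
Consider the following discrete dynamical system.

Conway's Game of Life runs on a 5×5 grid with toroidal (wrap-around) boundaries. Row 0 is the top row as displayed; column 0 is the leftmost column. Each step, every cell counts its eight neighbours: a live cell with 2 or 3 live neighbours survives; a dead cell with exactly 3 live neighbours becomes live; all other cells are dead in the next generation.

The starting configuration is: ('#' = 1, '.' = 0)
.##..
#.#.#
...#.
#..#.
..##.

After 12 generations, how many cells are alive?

k=0  .##..
#.#.#
...#.
#..#.
..##.
k=1  #...#
#.#.#
####.
...#.
...##
k=2  .#...
..#..
#....
##...
#..#.
k=3  .##..
.#...
#....
##...
#.#.#
k=4  ..##.
###..
#....
.....
..###
k=5  #....
#.###
#....
...##
..#.#
k=6  #.#..
#..#.
###..
#..##
#...#
k=7  #..#.
#..#.
..#..
..##.
.....
k=8  .....
.###.
.##.#
..##.
..###
k=9  .#..#
##.#.
#...#
#....
..#.#
k=10  .#..#
.###.
.....
##.#.
.#.##
k=11  .#..#
####.
#..##
##.#.
.#.#.
k=12  ....#
.....
.....
.#.#.
.#.#.

5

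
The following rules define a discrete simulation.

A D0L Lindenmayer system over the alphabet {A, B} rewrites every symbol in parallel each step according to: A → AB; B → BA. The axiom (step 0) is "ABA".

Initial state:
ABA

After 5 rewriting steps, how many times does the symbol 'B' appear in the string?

0) ABA
1) ABBAAB
2) ABBABAABABBA
3) ABBABAABBAABABBAABBABAAB
4) ABBABAABBAABABBABAABABBAABBABAABABBABAABBAABABBA
5) ABBABAABBAABABBABAABABBAABBABAABBAABABBAABBABAABABBABAABBAABABBAABBABAABBAABABBABAABABBAABBABAAB

48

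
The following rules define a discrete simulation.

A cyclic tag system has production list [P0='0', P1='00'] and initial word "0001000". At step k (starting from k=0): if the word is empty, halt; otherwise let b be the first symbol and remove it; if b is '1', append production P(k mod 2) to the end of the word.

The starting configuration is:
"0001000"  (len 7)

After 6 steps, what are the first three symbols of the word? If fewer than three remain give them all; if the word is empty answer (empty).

t=0: "0001000"  (len 7)
t=1: "001000"  (len 6)
t=2: "01000"  (len 5)
t=3: "1000"  (len 4)
t=4: "00000"  (len 5)
t=5: "0000"  (len 4)
t=6: "000"  (len 3)

000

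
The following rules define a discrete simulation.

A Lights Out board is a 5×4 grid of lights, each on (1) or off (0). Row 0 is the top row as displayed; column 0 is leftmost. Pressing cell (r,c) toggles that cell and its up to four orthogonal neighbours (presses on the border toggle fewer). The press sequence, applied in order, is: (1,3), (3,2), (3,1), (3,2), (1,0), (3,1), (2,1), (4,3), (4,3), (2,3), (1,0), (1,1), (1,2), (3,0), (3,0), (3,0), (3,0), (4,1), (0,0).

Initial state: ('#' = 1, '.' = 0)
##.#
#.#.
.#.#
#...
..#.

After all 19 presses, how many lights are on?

13

0) ##.#
#.#.
.#.#
#...
..#.
1) ##..
#..#
.#..
#...
..#.
2) ##..
#..#
.##.
####
....
3) ##..
#..#
..#.
...#
.#..
4) ##..
#..#
....
.##.
.##.
5) .#..
.#.#
#...
.##.
.##.
6) .#..
.#.#
##..
#...
..#.
7) .#..
...#
..#.
##..
..#.
8) .#..
...#
..#.
##.#
...#
9) .#..
...#
..#.
##..
..#.
10) .#..
....
...#
##.#
..#.
11) ##..
##..
#..#
##.#
..#.
12) #...
..#.
##.#
##.#
..#.
13) #.#.
.#.#
####
##.#
..#.
14) #.#.
.#.#
.###
...#
#.#.
15) #.#.
.#.#
####
##.#
..#.
16) #.#.
.#.#
.###
...#
#.#.
17) #.#.
.#.#
####
##.#
..#.
18) #.#.
.#.#
####
#..#
##..
19) .##.
##.#
####
#..#
##..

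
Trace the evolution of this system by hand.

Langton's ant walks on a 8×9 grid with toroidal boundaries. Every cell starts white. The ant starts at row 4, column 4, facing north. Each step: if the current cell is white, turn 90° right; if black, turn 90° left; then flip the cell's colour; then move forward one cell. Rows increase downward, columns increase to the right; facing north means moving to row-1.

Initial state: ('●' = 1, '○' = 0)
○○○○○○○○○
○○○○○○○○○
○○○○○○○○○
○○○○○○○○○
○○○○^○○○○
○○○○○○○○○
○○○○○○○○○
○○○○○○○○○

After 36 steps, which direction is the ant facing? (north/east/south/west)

south

[0] ○○○○○○○○○
○○○○○○○○○
○○○○○○○○○
○○○○○○○○○
○○○○^○○○○
○○○○○○○○○
○○○○○○○○○
○○○○○○○○○
[1] ○○○○○○○○○
○○○○○○○○○
○○○○○○○○○
○○○○○○○○○
○○○○●>○○○
○○○○○○○○○
○○○○○○○○○
○○○○○○○○○
[2] ○○○○○○○○○
○○○○○○○○○
○○○○○○○○○
○○○○○○○○○
○○○○●●○○○
○○○○○v○○○
○○○○○○○○○
○○○○○○○○○
[3] ○○○○○○○○○
○○○○○○○○○
○○○○○○○○○
○○○○○○○○○
○○○○●●○○○
○○○○<●○○○
○○○○○○○○○
○○○○○○○○○
[4] ○○○○○○○○○
○○○○○○○○○
○○○○○○○○○
○○○○○○○○○
○○○○^●○○○
○○○○●●○○○
○○○○○○○○○
○○○○○○○○○
[5] ○○○○○○○○○
○○○○○○○○○
○○○○○○○○○
○○○○○○○○○
○○○<○●○○○
○○○○●●○○○
○○○○○○○○○
○○○○○○○○○
[6] ○○○○○○○○○
○○○○○○○○○
○○○○○○○○○
○○○^○○○○○
○○○●○●○○○
○○○○●●○○○
○○○○○○○○○
○○○○○○○○○
[7] ○○○○○○○○○
○○○○○○○○○
○○○○○○○○○
○○○●>○○○○
○○○●○●○○○
○○○○●●○○○
○○○○○○○○○
○○○○○○○○○
[8] ○○○○○○○○○
○○○○○○○○○
○○○○○○○○○
○○○●●○○○○
○○○●v●○○○
○○○○●●○○○
○○○○○○○○○
○○○○○○○○○
[9] ○○○○○○○○○
○○○○○○○○○
○○○○○○○○○
○○○●●○○○○
○○○<●●○○○
○○○○●●○○○
○○○○○○○○○
○○○○○○○○○
[10] ○○○○○○○○○
○○○○○○○○○
○○○○○○○○○
○○○●●○○○○
○○○○●●○○○
○○○v●●○○○
○○○○○○○○○
○○○○○○○○○
[11] ○○○○○○○○○
○○○○○○○○○
○○○○○○○○○
○○○●●○○○○
○○○○●●○○○
○○<●●●○○○
○○○○○○○○○
○○○○○○○○○
[12] ○○○○○○○○○
○○○○○○○○○
○○○○○○○○○
○○○●●○○○○
○○^○●●○○○
○○●●●●○○○
○○○○○○○○○
○○○○○○○○○
[13] ○○○○○○○○○
○○○○○○○○○
○○○○○○○○○
○○○●●○○○○
○○●>●●○○○
○○●●●●○○○
○○○○○○○○○
○○○○○○○○○
[14] ○○○○○○○○○
○○○○○○○○○
○○○○○○○○○
○○○●●○○○○
○○●●●●○○○
○○●v●●○○○
○○○○○○○○○
○○○○○○○○○
[15] ○○○○○○○○○
○○○○○○○○○
○○○○○○○○○
○○○●●○○○○
○○●●●●○○○
○○●○>●○○○
○○○○○○○○○
○○○○○○○○○
[16] ○○○○○○○○○
○○○○○○○○○
○○○○○○○○○
○○○●●○○○○
○○●●^●○○○
○○●○○●○○○
○○○○○○○○○
○○○○○○○○○
[17] ○○○○○○○○○
○○○○○○○○○
○○○○○○○○○
○○○●●○○○○
○○●<○●○○○
○○●○○●○○○
○○○○○○○○○
○○○○○○○○○
[18] ○○○○○○○○○
○○○○○○○○○
○○○○○○○○○
○○○●●○○○○
○○●○○●○○○
○○●v○●○○○
○○○○○○○○○
○○○○○○○○○
[19] ○○○○○○○○○
○○○○○○○○○
○○○○○○○○○
○○○●●○○○○
○○●○○●○○○
○○<●○●○○○
○○○○○○○○○
○○○○○○○○○
[20] ○○○○○○○○○
○○○○○○○○○
○○○○○○○○○
○○○●●○○○○
○○●○○●○○○
○○○●○●○○○
○○v○○○○○○
○○○○○○○○○
[21] ○○○○○○○○○
○○○○○○○○○
○○○○○○○○○
○○○●●○○○○
○○●○○●○○○
○○○●○●○○○
○<●○○○○○○
○○○○○○○○○
[22] ○○○○○○○○○
○○○○○○○○○
○○○○○○○○○
○○○●●○○○○
○○●○○●○○○
○^○●○●○○○
○●●○○○○○○
○○○○○○○○○
[23] ○○○○○○○○○
○○○○○○○○○
○○○○○○○○○
○○○●●○○○○
○○●○○●○○○
○●>●○●○○○
○●●○○○○○○
○○○○○○○○○
[24] ○○○○○○○○○
○○○○○○○○○
○○○○○○○○○
○○○●●○○○○
○○●○○●○○○
○●●●○●○○○
○●v○○○○○○
○○○○○○○○○
[25] ○○○○○○○○○
○○○○○○○○○
○○○○○○○○○
○○○●●○○○○
○○●○○●○○○
○●●●○●○○○
○●○>○○○○○
○○○○○○○○○
[26] ○○○○○○○○○
○○○○○○○○○
○○○○○○○○○
○○○●●○○○○
○○●○○●○○○
○●●●○●○○○
○●○●○○○○○
○○○v○○○○○
[27] ○○○○○○○○○
○○○○○○○○○
○○○○○○○○○
○○○●●○○○○
○○●○○●○○○
○●●●○●○○○
○●○●○○○○○
○○<●○○○○○
[28] ○○○○○○○○○
○○○○○○○○○
○○○○○○○○○
○○○●●○○○○
○○●○○●○○○
○●●●○●○○○
○●^●○○○○○
○○●●○○○○○
[29] ○○○○○○○○○
○○○○○○○○○
○○○○○○○○○
○○○●●○○○○
○○●○○●○○○
○●●●○●○○○
○●●>○○○○○
○○●●○○○○○
[30] ○○○○○○○○○
○○○○○○○○○
○○○○○○○○○
○○○●●○○○○
○○●○○●○○○
○●●^○●○○○
○●●○○○○○○
○○●●○○○○○
[31] ○○○○○○○○○
○○○○○○○○○
○○○○○○○○○
○○○●●○○○○
○○●○○●○○○
○●<○○●○○○
○●●○○○○○○
○○●●○○○○○
[32] ○○○○○○○○○
○○○○○○○○○
○○○○○○○○○
○○○●●○○○○
○○●○○●○○○
○●○○○●○○○
○●v○○○○○○
○○●●○○○○○
[33] ○○○○○○○○○
○○○○○○○○○
○○○○○○○○○
○○○●●○○○○
○○●○○●○○○
○●○○○●○○○
○●○>○○○○○
○○●●○○○○○
[34] ○○○○○○○○○
○○○○○○○○○
○○○○○○○○○
○○○●●○○○○
○○●○○●○○○
○●○○○●○○○
○●○●○○○○○
○○●v○○○○○
[35] ○○○○○○○○○
○○○○○○○○○
○○○○○○○○○
○○○●●○○○○
○○●○○●○○○
○●○○○●○○○
○●○●○○○○○
○○●○>○○○○
[36] ○○○○v○○○○
○○○○○○○○○
○○○○○○○○○
○○○●●○○○○
○○●○○●○○○
○●○○○●○○○
○●○●○○○○○
○○●○●○○○○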